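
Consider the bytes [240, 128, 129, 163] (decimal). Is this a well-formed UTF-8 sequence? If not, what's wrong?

invalid (overlong encoding)

Leading byte 0xF0 = 11110000 → 4-byte form.
Continuation bytes all match 10xxxxxx. Payload decodes to 0x63.
But 0x63 < 0x10000, the minimum for a 4-byte sequence — this is an overlong encoding.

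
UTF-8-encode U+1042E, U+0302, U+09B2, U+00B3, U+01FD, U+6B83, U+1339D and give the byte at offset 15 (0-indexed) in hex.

0x83

U+1042E → 4-byte form F0 90 90 AE at offsets 0–3.
U+0302 → 2-byte form CC 82 at offsets 4–5.
U+09B2 → 3-byte form E0 A6 B2 at offsets 6–8.
U+00B3 → 2-byte form C2 B3 at offsets 9–10.
U+01FD → 2-byte form C7 BD at offsets 11–12.
U+6B83 → 3-byte form E6 AE 83 at offsets 13–15.
Offset 15 falls in char 6's range; it's byte 3 of E6 AE 83 = 0x83.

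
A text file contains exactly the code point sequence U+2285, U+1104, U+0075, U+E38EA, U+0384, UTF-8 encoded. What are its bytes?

U+2285: 3-byte form → E2 8A 85.
U+1104: 3-byte form → E1 84 84.
U+0075: 1-byte form → 75.
U+E38EA: 4-byte form → F3 A3 A3 AA.
U+0384: 2-byte form → CE 84.
Concatenated (13 bytes): E2 8A 85 E1 84 84 75 F3 A3 A3 AA CE 84.

E2 8A 85 E1 84 84 75 F3 A3 A3 AA CE 84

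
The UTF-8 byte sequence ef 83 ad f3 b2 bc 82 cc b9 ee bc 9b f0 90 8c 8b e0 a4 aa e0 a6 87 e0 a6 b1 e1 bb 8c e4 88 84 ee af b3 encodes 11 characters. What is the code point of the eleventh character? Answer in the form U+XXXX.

U+EBF3

Offset 0: leading byte 0xEF = 11101111 → 3-byte char #1 = EF 83 AD.
Offset 3: leading byte 0xF3 = 11110011 → 4-byte char #2 = F3 B2 BC 82.
Offset 7: leading byte 0xCC = 11001100 → 2-byte char #3 = CC B9.
Offset 9: leading byte 0xEE = 11101110 → 3-byte char #4 = EE BC 9B.
Offset 12: leading byte 0xF0 = 11110000 → 4-byte char #5 = F0 90 8C 8B.
Offset 16: leading byte 0xE0 = 11100000 → 3-byte char #6 = E0 A4 AA.
Offset 19: leading byte 0xE0 = 11100000 → 3-byte char #7 = E0 A6 87.
Offset 22: leading byte 0xE0 = 11100000 → 3-byte char #8 = E0 A6 B1.
Offset 25: leading byte 0xE1 = 11100001 → 3-byte char #9 = E1 BB 8C.
Offset 28: leading byte 0xE4 = 11100100 → 3-byte char #10 = E4 88 84.
Offset 31: leading byte 0xEE = 11101110 → 3-byte char #11 = EE AF B3.
Leading byte 0xEE = 11101110 matches 1110xxxx → 3-byte sequence.
Byte 1: 0xEE = 11101110, payload 1110 (4 bits).
Byte 2: 0xAF = 10101111 (10xxxxxx ✓), payload 101111.
Byte 3: 0xB3 = 10110011 (10xxxxxx ✓), payload 110011.
Concatenate: 1110101111110011 = 0xEBF3 (16 bits → U+EBF3).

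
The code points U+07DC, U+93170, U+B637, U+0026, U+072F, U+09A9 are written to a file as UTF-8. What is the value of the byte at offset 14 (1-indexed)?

1-indexed offset 14 is 0-indexed offset 13.
U+07DC → 2-byte form DF 9C at offsets 0–1.
U+93170 → 4-byte form F2 93 85 B0 at offsets 2–5.
U+B637 → 3-byte form EB 98 B7 at offsets 6–8.
U+0026 → 1-byte form 26 at offsets 9–9.
U+072F → 2-byte form DC AF at offsets 10–11.
U+09A9 → 3-byte form E0 A6 A9 at offsets 12–14.
Offset 13 falls in char 6's range; it's byte 2 of E0 A6 A9 = 0xA6.

0xA6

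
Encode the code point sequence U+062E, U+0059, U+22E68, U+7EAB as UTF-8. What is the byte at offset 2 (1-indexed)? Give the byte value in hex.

1-indexed offset 2 is 0-indexed offset 1.
U+062E → 2-byte form D8 AE at offsets 0–1.
Offset 1 falls in char 1's range; it's byte 2 of D8 AE = 0xAE.

0xAE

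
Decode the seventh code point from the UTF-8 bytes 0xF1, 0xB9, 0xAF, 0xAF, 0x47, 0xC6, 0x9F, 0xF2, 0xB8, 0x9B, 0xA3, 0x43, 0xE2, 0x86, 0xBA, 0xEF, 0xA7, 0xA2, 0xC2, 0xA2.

U+F9E2

Offset 0: leading byte 0xF1 = 11110001 → 4-byte char #1 = F1 B9 AF AF.
Offset 4: leading byte 0x47 = 01000111 → 1-byte char #2 = 47.
Offset 5: leading byte 0xC6 = 11000110 → 2-byte char #3 = C6 9F.
Offset 7: leading byte 0xF2 = 11110010 → 4-byte char #4 = F2 B8 9B A3.
Offset 11: leading byte 0x43 = 01000011 → 1-byte char #5 = 43.
Offset 12: leading byte 0xE2 = 11100010 → 3-byte char #6 = E2 86 BA.
Offset 15: leading byte 0xEF = 11101111 → 3-byte char #7 = EF A7 A2.
Leading byte 0xEF = 11101111 matches 1110xxxx → 3-byte sequence.
Byte 1: 0xEF = 11101111, payload 1111 (4 bits).
Byte 2: 0xA7 = 10100111 (10xxxxxx ✓), payload 100111.
Byte 3: 0xA2 = 10100010 (10xxxxxx ✓), payload 100010.
Concatenate: 1111100111100010 = 0xF9E2 (16 bits → U+F9E2).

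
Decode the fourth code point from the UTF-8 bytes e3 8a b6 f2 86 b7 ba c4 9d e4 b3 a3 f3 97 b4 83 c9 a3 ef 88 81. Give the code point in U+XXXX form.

U+4CE3

Offset 0: leading byte 0xE3 = 11100011 → 3-byte char #1 = E3 8A B6.
Offset 3: leading byte 0xF2 = 11110010 → 4-byte char #2 = F2 86 B7 BA.
Offset 7: leading byte 0xC4 = 11000100 → 2-byte char #3 = C4 9D.
Offset 9: leading byte 0xE4 = 11100100 → 3-byte char #4 = E4 B3 A3.
Leading byte 0xE4 = 11100100 matches 1110xxxx → 3-byte sequence.
Byte 1: 0xE4 = 11100100, payload 0100 (4 bits).
Byte 2: 0xB3 = 10110011 (10xxxxxx ✓), payload 110011.
Byte 3: 0xA3 = 10100011 (10xxxxxx ✓), payload 100011.
Concatenate: 0100110011100011 = 0x4CE3 (16 bits → U+4CE3).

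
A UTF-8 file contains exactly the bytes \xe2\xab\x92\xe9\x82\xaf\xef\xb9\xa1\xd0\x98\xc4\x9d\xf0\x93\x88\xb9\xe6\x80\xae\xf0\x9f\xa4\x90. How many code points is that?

Byte at offset 0: 0xE2 = 11100010 → 3-byte char (#1). Advance 3.
Byte at offset 3: 0xE9 = 11101001 → 3-byte char (#2). Advance 3.
Byte at offset 6: 0xEF = 11101111 → 3-byte char (#3). Advance 3.
Byte at offset 9: 0xD0 = 11010000 → 2-byte char (#4). Advance 2.
Byte at offset 11: 0xC4 = 11000100 → 2-byte char (#5). Advance 2.
Byte at offset 13: 0xF0 = 11110000 → 4-byte char (#6). Advance 4.
Byte at offset 17: 0xE6 = 11100110 → 3-byte char (#7). Advance 3.
Byte at offset 20: 0xF0 = 11110000 → 4-byte char (#8). Advance 4.
Reached end at offset 24 after 8 code points.

8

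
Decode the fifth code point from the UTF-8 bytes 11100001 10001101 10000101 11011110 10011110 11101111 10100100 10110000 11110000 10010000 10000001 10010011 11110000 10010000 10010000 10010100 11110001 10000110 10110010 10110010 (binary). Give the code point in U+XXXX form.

Offset 0: leading byte 0xE1 = 11100001 → 3-byte char #1 = E1 8D 85.
Offset 3: leading byte 0xDE = 11011110 → 2-byte char #2 = DE 9E.
Offset 5: leading byte 0xEF = 11101111 → 3-byte char #3 = EF A4 B0.
Offset 8: leading byte 0xF0 = 11110000 → 4-byte char #4 = F0 90 81 93.
Offset 12: leading byte 0xF0 = 11110000 → 4-byte char #5 = F0 90 90 94.
Leading byte 0xF0 = 11110000 matches 11110xxx → 4-byte sequence.
Byte 1: 0xF0 = 11110000, payload 000 (3 bits).
Byte 2: 0x90 = 10010000 (10xxxxxx ✓), payload 010000.
Byte 3: 0x90 = 10010000 (10xxxxxx ✓), payload 010000.
Byte 4: 0x94 = 10010100 (10xxxxxx ✓), payload 010100.
Concatenate: 000010000010000010100 = 0x10414 (21 bits → U+10414).

U+10414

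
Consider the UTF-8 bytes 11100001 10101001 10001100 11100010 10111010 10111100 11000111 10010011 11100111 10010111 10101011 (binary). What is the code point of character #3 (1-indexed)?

Offset 0: leading byte 0xE1 = 11100001 → 3-byte char #1 = E1 A9 8C.
Offset 3: leading byte 0xE2 = 11100010 → 3-byte char #2 = E2 BA BC.
Offset 6: leading byte 0xC7 = 11000111 → 2-byte char #3 = C7 93.
Leading byte 0xC7 = 11000111 matches 110xxxxx → 2-byte sequence.
Byte 1: 0xC7 = 11000111, payload 00111 (5 bits).
Byte 2: 0x93 = 10010011 (10xxxxxx ✓), payload 010011.
Concatenate: 00111010011 = 0x1D3 (11 bits → U+01D3).

U+01D3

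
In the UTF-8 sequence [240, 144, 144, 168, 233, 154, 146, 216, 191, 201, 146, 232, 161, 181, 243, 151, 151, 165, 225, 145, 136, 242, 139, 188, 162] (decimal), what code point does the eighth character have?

U+8BF22

Offset 0: leading byte 0xF0 = 11110000 → 4-byte char #1 = F0 90 90 A8.
Offset 4: leading byte 0xE9 = 11101001 → 3-byte char #2 = E9 9A 92.
Offset 7: leading byte 0xD8 = 11011000 → 2-byte char #3 = D8 BF.
Offset 9: leading byte 0xC9 = 11001001 → 2-byte char #4 = C9 92.
Offset 11: leading byte 0xE8 = 11101000 → 3-byte char #5 = E8 A1 B5.
Offset 14: leading byte 0xF3 = 11110011 → 4-byte char #6 = F3 97 97 A5.
Offset 18: leading byte 0xE1 = 11100001 → 3-byte char #7 = E1 91 88.
Offset 21: leading byte 0xF2 = 11110010 → 4-byte char #8 = F2 8B BC A2.
Leading byte 0xF2 = 11110010 matches 11110xxx → 4-byte sequence.
Byte 1: 0xF2 = 11110010, payload 010 (3 bits).
Byte 2: 0x8B = 10001011 (10xxxxxx ✓), payload 001011.
Byte 3: 0xBC = 10111100 (10xxxxxx ✓), payload 111100.
Byte 4: 0xA2 = 10100010 (10xxxxxx ✓), payload 100010.
Concatenate: 010001011111100100010 = 0x8BF22 (21 bits → U+8BF22).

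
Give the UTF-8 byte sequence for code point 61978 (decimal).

U+F21A = 0xF21A = 61978 decimal. In range U+0800–U+FFFF → 3-byte form: 1110xxxx 10xxxxxx 10xxxxxx.
Binary (16 bits): 1111001000011010.
Split 4+6+6: 1111 | 001000 | 011010.
Byte 1: 11101111 = 0xEF.
Byte 2: 10001000 = 0x88.
Byte 3: 10011010 = 0x9A.

EF 88 9A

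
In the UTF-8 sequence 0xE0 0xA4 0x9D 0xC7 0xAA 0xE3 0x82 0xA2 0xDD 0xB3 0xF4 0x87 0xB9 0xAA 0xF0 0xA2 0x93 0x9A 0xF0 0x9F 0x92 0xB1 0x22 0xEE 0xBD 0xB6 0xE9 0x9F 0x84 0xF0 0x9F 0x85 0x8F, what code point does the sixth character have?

Offset 0: leading byte 0xE0 = 11100000 → 3-byte char #1 = E0 A4 9D.
Offset 3: leading byte 0xC7 = 11000111 → 2-byte char #2 = C7 AA.
Offset 5: leading byte 0xE3 = 11100011 → 3-byte char #3 = E3 82 A2.
Offset 8: leading byte 0xDD = 11011101 → 2-byte char #4 = DD B3.
Offset 10: leading byte 0xF4 = 11110100 → 4-byte char #5 = F4 87 B9 AA.
Offset 14: leading byte 0xF0 = 11110000 → 4-byte char #6 = F0 A2 93 9A.
Leading byte 0xF0 = 11110000 matches 11110xxx → 4-byte sequence.
Byte 1: 0xF0 = 11110000, payload 000 (3 bits).
Byte 2: 0xA2 = 10100010 (10xxxxxx ✓), payload 100010.
Byte 3: 0x93 = 10010011 (10xxxxxx ✓), payload 010011.
Byte 4: 0x9A = 10011010 (10xxxxxx ✓), payload 011010.
Concatenate: 000100010010011011010 = 0x224DA (21 bits → U+224DA).

U+224DA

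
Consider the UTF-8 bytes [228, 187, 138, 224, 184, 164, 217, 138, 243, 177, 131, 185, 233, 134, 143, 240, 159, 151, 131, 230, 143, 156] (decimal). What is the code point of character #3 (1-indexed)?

Offset 0: leading byte 0xE4 = 11100100 → 3-byte char #1 = E4 BB 8A.
Offset 3: leading byte 0xE0 = 11100000 → 3-byte char #2 = E0 B8 A4.
Offset 6: leading byte 0xD9 = 11011001 → 2-byte char #3 = D9 8A.
Leading byte 0xD9 = 11011001 matches 110xxxxx → 2-byte sequence.
Byte 1: 0xD9 = 11011001, payload 11001 (5 bits).
Byte 2: 0x8A = 10001010 (10xxxxxx ✓), payload 001010.
Concatenate: 11001001010 = 0x64A (11 bits → U+064A).

U+064A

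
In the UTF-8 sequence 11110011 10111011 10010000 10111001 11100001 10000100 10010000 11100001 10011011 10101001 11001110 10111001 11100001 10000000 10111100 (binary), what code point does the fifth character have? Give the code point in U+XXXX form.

U+103C

Offset 0: leading byte 0xF3 = 11110011 → 4-byte char #1 = F3 BB 90 B9.
Offset 4: leading byte 0xE1 = 11100001 → 3-byte char #2 = E1 84 90.
Offset 7: leading byte 0xE1 = 11100001 → 3-byte char #3 = E1 9B A9.
Offset 10: leading byte 0xCE = 11001110 → 2-byte char #4 = CE B9.
Offset 12: leading byte 0xE1 = 11100001 → 3-byte char #5 = E1 80 BC.
Leading byte 0xE1 = 11100001 matches 1110xxxx → 3-byte sequence.
Byte 1: 0xE1 = 11100001, payload 0001 (4 bits).
Byte 2: 0x80 = 10000000 (10xxxxxx ✓), payload 000000.
Byte 3: 0xBC = 10111100 (10xxxxxx ✓), payload 111100.
Concatenate: 0001000000111100 = 0x103C (16 bits → U+103C).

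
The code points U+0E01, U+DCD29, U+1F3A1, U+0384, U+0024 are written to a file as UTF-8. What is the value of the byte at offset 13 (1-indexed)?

0x84

1-indexed offset 13 is 0-indexed offset 12.
U+0E01 → 3-byte form E0 B8 81 at offsets 0–2.
U+DCD29 → 4-byte form F3 9C B4 A9 at offsets 3–6.
U+1F3A1 → 4-byte form F0 9F 8E A1 at offsets 7–10.
U+0384 → 2-byte form CE 84 at offsets 11–12.
Offset 12 falls in char 4's range; it's byte 2 of CE 84 = 0x84.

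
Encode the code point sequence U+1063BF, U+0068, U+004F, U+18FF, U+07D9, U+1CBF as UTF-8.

U+1063BF: 4-byte form → F4 86 8E BF.
U+0068: 1-byte form → 68.
U+004F: 1-byte form → 4F.
U+18FF: 3-byte form → E1 A3 BF.
U+07D9: 2-byte form → DF 99.
U+1CBF: 3-byte form → E1 B2 BF.
Concatenated (14 bytes): F4 86 8E BF 68 4F E1 A3 BF DF 99 E1 B2 BF.

F4 86 8E BF 68 4F E1 A3 BF DF 99 E1 B2 BF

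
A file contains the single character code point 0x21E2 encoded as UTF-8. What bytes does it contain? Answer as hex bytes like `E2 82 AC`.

U+21E2 = 0x21E2 = 8674 decimal. In range U+0800–U+FFFF → 3-byte form: 1110xxxx 10xxxxxx 10xxxxxx.
Binary (16 bits): 0010000111100010.
Split 4+6+6: 0010 | 000111 | 100010.
Byte 1: 11100010 = 0xE2.
Byte 2: 10000111 = 0x87.
Byte 3: 10100010 = 0xA2.

E2 87 A2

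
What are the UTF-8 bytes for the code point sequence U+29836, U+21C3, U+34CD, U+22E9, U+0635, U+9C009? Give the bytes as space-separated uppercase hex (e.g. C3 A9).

U+29836: 4-byte form → F0 A9 A0 B6.
U+21C3: 3-byte form → E2 87 83.
U+34CD: 3-byte form → E3 93 8D.
U+22E9: 3-byte form → E2 8B A9.
U+0635: 2-byte form → D8 B5.
U+9C009: 4-byte form → F2 9C 80 89.
Concatenated (19 bytes): F0 A9 A0 B6 E2 87 83 E3 93 8D E2 8B A9 D8 B5 F2 9C 80 89.

F0 A9 A0 B6 E2 87 83 E3 93 8D E2 8B A9 D8 B5 F2 9C 80 89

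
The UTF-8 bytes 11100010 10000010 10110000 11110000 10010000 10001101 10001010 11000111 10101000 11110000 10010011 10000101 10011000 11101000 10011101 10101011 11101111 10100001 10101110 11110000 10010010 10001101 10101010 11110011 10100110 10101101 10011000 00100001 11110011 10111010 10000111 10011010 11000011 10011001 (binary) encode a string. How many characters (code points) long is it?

Byte at offset 0: 0xE2 = 11100010 → 3-byte char (#1). Advance 3.
Byte at offset 3: 0xF0 = 11110000 → 4-byte char (#2). Advance 4.
Byte at offset 7: 0xC7 = 11000111 → 2-byte char (#3). Advance 2.
Byte at offset 9: 0xF0 = 11110000 → 4-byte char (#4). Advance 4.
Byte at offset 13: 0xE8 = 11101000 → 3-byte char (#5). Advance 3.
Byte at offset 16: 0xEF = 11101111 → 3-byte char (#6). Advance 3.
Byte at offset 19: 0xF0 = 11110000 → 4-byte char (#7). Advance 4.
Byte at offset 23: 0xF3 = 11110011 → 4-byte char (#8). Advance 4.
Byte at offset 27: 0x21 = 00100001 → 1-byte char (#9). Advance 1.
Byte at offset 28: 0xF3 = 11110011 → 4-byte char (#10). Advance 4.
Byte at offset 32: 0xC3 = 11000011 → 2-byte char (#11). Advance 2.
Reached end at offset 34 after 11 code points.

11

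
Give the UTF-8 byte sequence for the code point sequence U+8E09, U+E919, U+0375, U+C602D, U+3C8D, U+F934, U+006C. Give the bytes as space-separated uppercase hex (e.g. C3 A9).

E8 B8 89 EE A4 99 CD B5 F3 86 80 AD E3 B2 8D EF A4 B4 6C

U+8E09: 3-byte form → E8 B8 89.
U+E919: 3-byte form → EE A4 99.
U+0375: 2-byte form → CD B5.
U+C602D: 4-byte form → F3 86 80 AD.
U+3C8D: 3-byte form → E3 B2 8D.
U+F934: 3-byte form → EF A4 B4.
U+006C: 1-byte form → 6C.
Concatenated (19 bytes): E8 B8 89 EE A4 99 CD B5 F3 86 80 AD E3 B2 8D EF A4 B4 6C.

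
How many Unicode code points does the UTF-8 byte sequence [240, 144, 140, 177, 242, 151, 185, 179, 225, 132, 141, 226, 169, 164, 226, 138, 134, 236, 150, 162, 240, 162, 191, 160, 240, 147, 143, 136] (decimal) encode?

Byte at offset 0: 0xF0 = 11110000 → 4-byte char (#1). Advance 4.
Byte at offset 4: 0xF2 = 11110010 → 4-byte char (#2). Advance 4.
Byte at offset 8: 0xE1 = 11100001 → 3-byte char (#3). Advance 3.
Byte at offset 11: 0xE2 = 11100010 → 3-byte char (#4). Advance 3.
Byte at offset 14: 0xE2 = 11100010 → 3-byte char (#5). Advance 3.
Byte at offset 17: 0xEC = 11101100 → 3-byte char (#6). Advance 3.
Byte at offset 20: 0xF0 = 11110000 → 4-byte char (#7). Advance 4.
Byte at offset 24: 0xF0 = 11110000 → 4-byte char (#8). Advance 4.
Reached end at offset 28 after 8 code points.

8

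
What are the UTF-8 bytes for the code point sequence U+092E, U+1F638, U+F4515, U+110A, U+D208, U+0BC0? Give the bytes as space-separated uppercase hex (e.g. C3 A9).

E0 A4 AE F0 9F 98 B8 F3 B4 94 95 E1 84 8A ED 88 88 E0 AF 80

U+092E: 3-byte form → E0 A4 AE.
U+1F638: 4-byte form → F0 9F 98 B8.
U+F4515: 4-byte form → F3 B4 94 95.
U+110A: 3-byte form → E1 84 8A.
U+D208: 3-byte form → ED 88 88.
U+0BC0: 3-byte form → E0 AF 80.
Concatenated (20 bytes): E0 A4 AE F0 9F 98 B8 F3 B4 94 95 E1 84 8A ED 88 88 E0 AF 80.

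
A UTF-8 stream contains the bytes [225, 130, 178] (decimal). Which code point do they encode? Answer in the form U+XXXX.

Leading byte 0xE1 = 11100001 matches 1110xxxx → 3-byte sequence.
Byte 1: 0xE1 = 11100001, payload 0001 (4 bits).
Byte 2: 0x82 = 10000010 (10xxxxxx ✓), payload 000010.
Byte 3: 0xB2 = 10110010 (10xxxxxx ✓), payload 110010.
Concatenate: 0001000010110010 = 0x10B2 (16 bits → U+10B2).

U+10B2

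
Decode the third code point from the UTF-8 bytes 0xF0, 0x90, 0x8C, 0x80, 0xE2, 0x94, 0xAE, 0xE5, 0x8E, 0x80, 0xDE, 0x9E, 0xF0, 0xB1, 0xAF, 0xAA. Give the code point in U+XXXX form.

U+5380

Offset 0: leading byte 0xF0 = 11110000 → 4-byte char #1 = F0 90 8C 80.
Offset 4: leading byte 0xE2 = 11100010 → 3-byte char #2 = E2 94 AE.
Offset 7: leading byte 0xE5 = 11100101 → 3-byte char #3 = E5 8E 80.
Leading byte 0xE5 = 11100101 matches 1110xxxx → 3-byte sequence.
Byte 1: 0xE5 = 11100101, payload 0101 (4 bits).
Byte 2: 0x8E = 10001110 (10xxxxxx ✓), payload 001110.
Byte 3: 0x80 = 10000000 (10xxxxxx ✓), payload 000000.
Concatenate: 0101001110000000 = 0x5380 (16 bits → U+5380).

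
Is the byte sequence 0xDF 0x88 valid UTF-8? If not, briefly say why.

Leading byte 0xDF = 11011111 → 2-byte form.
Continuation bytes 0x88=10001000 all match 10xxxxxx.
Decoded value 0x7C8 is ≥ 0x80 (shortest form) and not a surrogate.

valid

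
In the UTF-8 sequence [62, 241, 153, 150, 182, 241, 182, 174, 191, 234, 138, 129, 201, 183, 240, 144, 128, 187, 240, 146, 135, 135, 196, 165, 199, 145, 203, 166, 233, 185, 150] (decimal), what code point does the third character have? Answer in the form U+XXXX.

Offset 0: leading byte 0x3E = 00111110 → 1-byte char #1 = 3E.
Offset 1: leading byte 0xF1 = 11110001 → 4-byte char #2 = F1 99 96 B6.
Offset 5: leading byte 0xF1 = 11110001 → 4-byte char #3 = F1 B6 AE BF.
Leading byte 0xF1 = 11110001 matches 11110xxx → 4-byte sequence.
Byte 1: 0xF1 = 11110001, payload 001 (3 bits).
Byte 2: 0xB6 = 10110110 (10xxxxxx ✓), payload 110110.
Byte 3: 0xAE = 10101110 (10xxxxxx ✓), payload 101110.
Byte 4: 0xBF = 10111111 (10xxxxxx ✓), payload 111111.
Concatenate: 001110110101110111111 = 0x76BBF (21 bits → U+76BBF).

U+76BBF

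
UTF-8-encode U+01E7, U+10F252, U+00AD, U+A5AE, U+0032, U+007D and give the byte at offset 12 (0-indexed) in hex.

U+01E7 → 2-byte form C7 A7 at offsets 0–1.
U+10F252 → 4-byte form F4 8F 89 92 at offsets 2–5.
U+00AD → 2-byte form C2 AD at offsets 6–7.
U+A5AE → 3-byte form EA 96 AE at offsets 8–10.
U+0032 → 1-byte form 32 at offsets 11–11.
U+007D → 1-byte form 7D at offsets 12–12.
Offset 12 falls in char 6's range; it's byte 1 of 7D = 0x7D.

0x7D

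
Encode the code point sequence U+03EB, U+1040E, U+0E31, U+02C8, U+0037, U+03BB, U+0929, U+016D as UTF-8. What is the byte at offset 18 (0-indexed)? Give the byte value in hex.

0xAD

U+03EB → 2-byte form CF AB at offsets 0–1.
U+1040E → 4-byte form F0 90 90 8E at offsets 2–5.
U+0E31 → 3-byte form E0 B8 B1 at offsets 6–8.
U+02C8 → 2-byte form CB 88 at offsets 9–10.
U+0037 → 1-byte form 37 at offsets 11–11.
U+03BB → 2-byte form CE BB at offsets 12–13.
U+0929 → 3-byte form E0 A4 A9 at offsets 14–16.
U+016D → 2-byte form C5 AD at offsets 17–18.
Offset 18 falls in char 8's range; it's byte 2 of C5 AD = 0xAD.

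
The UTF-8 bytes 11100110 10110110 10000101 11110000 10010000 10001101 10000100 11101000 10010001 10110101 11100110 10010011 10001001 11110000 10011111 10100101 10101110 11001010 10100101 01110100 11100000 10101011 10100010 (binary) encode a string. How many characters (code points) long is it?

8

Byte at offset 0: 0xE6 = 11100110 → 3-byte char (#1). Advance 3.
Byte at offset 3: 0xF0 = 11110000 → 4-byte char (#2). Advance 4.
Byte at offset 7: 0xE8 = 11101000 → 3-byte char (#3). Advance 3.
Byte at offset 10: 0xE6 = 11100110 → 3-byte char (#4). Advance 3.
Byte at offset 13: 0xF0 = 11110000 → 4-byte char (#5). Advance 4.
Byte at offset 17: 0xCA = 11001010 → 2-byte char (#6). Advance 2.
Byte at offset 19: 0x74 = 01110100 → 1-byte char (#7). Advance 1.
Byte at offset 20: 0xE0 = 11100000 → 3-byte char (#8). Advance 3.
Reached end at offset 23 after 8 code points.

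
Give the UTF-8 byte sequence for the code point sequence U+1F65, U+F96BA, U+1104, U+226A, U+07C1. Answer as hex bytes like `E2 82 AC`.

E1 BD A5 F3 B9 9A BA E1 84 84 E2 89 AA DF 81

U+1F65: 3-byte form → E1 BD A5.
U+F96BA: 4-byte form → F3 B9 9A BA.
U+1104: 3-byte form → E1 84 84.
U+226A: 3-byte form → E2 89 AA.
U+07C1: 2-byte form → DF 81.
Concatenated (15 bytes): E1 BD A5 F3 B9 9A BA E1 84 84 E2 89 AA DF 81.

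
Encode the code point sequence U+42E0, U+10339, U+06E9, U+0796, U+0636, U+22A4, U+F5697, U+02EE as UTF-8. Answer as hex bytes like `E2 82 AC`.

E4 8B A0 F0 90 8C B9 DB A9 DE 96 D8 B6 E2 8A A4 F3 B5 9A 97 CB AE

U+42E0: 3-byte form → E4 8B A0.
U+10339: 4-byte form → F0 90 8C B9.
U+06E9: 2-byte form → DB A9.
U+0796: 2-byte form → DE 96.
U+0636: 2-byte form → D8 B6.
U+22A4: 3-byte form → E2 8A A4.
U+F5697: 4-byte form → F3 B5 9A 97.
U+02EE: 2-byte form → CB AE.
Concatenated (22 bytes): E4 8B A0 F0 90 8C B9 DB A9 DE 96 D8 B6 E2 8A A4 F3 B5 9A 97 CB AE.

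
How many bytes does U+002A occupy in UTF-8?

U+002A = 0x2A. UTF-8 uses 1 byte below 0x80, 2 below 0x800, 3 below 0x10000, 4 up to 0x10FFFF. 0x2A is in U+0000–U+007F → 1 byte.

1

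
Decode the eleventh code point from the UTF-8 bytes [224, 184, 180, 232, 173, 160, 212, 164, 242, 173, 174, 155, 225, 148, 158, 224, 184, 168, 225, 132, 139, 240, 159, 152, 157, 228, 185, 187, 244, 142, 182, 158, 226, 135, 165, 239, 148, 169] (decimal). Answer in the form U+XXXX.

U+21E5

Offset 0: leading byte 0xE0 = 11100000 → 3-byte char #1 = E0 B8 B4.
Offset 3: leading byte 0xE8 = 11101000 → 3-byte char #2 = E8 AD A0.
Offset 6: leading byte 0xD4 = 11010100 → 2-byte char #3 = D4 A4.
Offset 8: leading byte 0xF2 = 11110010 → 4-byte char #4 = F2 AD AE 9B.
Offset 12: leading byte 0xE1 = 11100001 → 3-byte char #5 = E1 94 9E.
Offset 15: leading byte 0xE0 = 11100000 → 3-byte char #6 = E0 B8 A8.
Offset 18: leading byte 0xE1 = 11100001 → 3-byte char #7 = E1 84 8B.
Offset 21: leading byte 0xF0 = 11110000 → 4-byte char #8 = F0 9F 98 9D.
Offset 25: leading byte 0xE4 = 11100100 → 3-byte char #9 = E4 B9 BB.
Offset 28: leading byte 0xF4 = 11110100 → 4-byte char #10 = F4 8E B6 9E.
Offset 32: leading byte 0xE2 = 11100010 → 3-byte char #11 = E2 87 A5.
Leading byte 0xE2 = 11100010 matches 1110xxxx → 3-byte sequence.
Byte 1: 0xE2 = 11100010, payload 0010 (4 bits).
Byte 2: 0x87 = 10000111 (10xxxxxx ✓), payload 000111.
Byte 3: 0xA5 = 10100101 (10xxxxxx ✓), payload 100101.
Concatenate: 0010000111100101 = 0x21E5 (16 bits → U+21E5).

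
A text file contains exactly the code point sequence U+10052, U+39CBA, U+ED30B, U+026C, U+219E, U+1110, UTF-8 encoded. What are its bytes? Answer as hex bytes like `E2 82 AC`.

U+10052: 4-byte form → F0 90 81 92.
U+39CBA: 4-byte form → F0 B9 B2 BA.
U+ED30B: 4-byte form → F3 AD 8C 8B.
U+026C: 2-byte form → C9 AC.
U+219E: 3-byte form → E2 86 9E.
U+1110: 3-byte form → E1 84 90.
Concatenated (20 bytes): F0 90 81 92 F0 B9 B2 BA F3 AD 8C 8B C9 AC E2 86 9E E1 84 90.

F0 90 81 92 F0 B9 B2 BA F3 AD 8C 8B C9 AC E2 86 9E E1 84 90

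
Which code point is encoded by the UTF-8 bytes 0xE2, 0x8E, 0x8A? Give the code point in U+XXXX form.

Leading byte 0xE2 = 11100010 matches 1110xxxx → 3-byte sequence.
Byte 1: 0xE2 = 11100010, payload 0010 (4 bits).
Byte 2: 0x8E = 10001110 (10xxxxxx ✓), payload 001110.
Byte 3: 0x8A = 10001010 (10xxxxxx ✓), payload 001010.
Concatenate: 0010001110001010 = 0x238A (16 bits → U+238A).

U+238A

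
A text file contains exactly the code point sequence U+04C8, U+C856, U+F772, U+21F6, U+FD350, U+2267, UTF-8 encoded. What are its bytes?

U+04C8: 2-byte form → D3 88.
U+C856: 3-byte form → EC A1 96.
U+F772: 3-byte form → EF 9D B2.
U+21F6: 3-byte form → E2 87 B6.
U+FD350: 4-byte form → F3 BD 8D 90.
U+2267: 3-byte form → E2 89 A7.
Concatenated (18 bytes): D3 88 EC A1 96 EF 9D B2 E2 87 B6 F3 BD 8D 90 E2 89 A7.

D3 88 EC A1 96 EF 9D B2 E2 87 B6 F3 BD 8D 90 E2 89 A7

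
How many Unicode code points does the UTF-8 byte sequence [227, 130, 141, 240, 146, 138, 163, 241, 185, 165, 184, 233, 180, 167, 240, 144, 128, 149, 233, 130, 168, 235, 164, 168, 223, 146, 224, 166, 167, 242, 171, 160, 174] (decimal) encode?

Byte at offset 0: 0xE3 = 11100011 → 3-byte char (#1). Advance 3.
Byte at offset 3: 0xF0 = 11110000 → 4-byte char (#2). Advance 4.
Byte at offset 7: 0xF1 = 11110001 → 4-byte char (#3). Advance 4.
Byte at offset 11: 0xE9 = 11101001 → 3-byte char (#4). Advance 3.
Byte at offset 14: 0xF0 = 11110000 → 4-byte char (#5). Advance 4.
Byte at offset 18: 0xE9 = 11101001 → 3-byte char (#6). Advance 3.
Byte at offset 21: 0xEB = 11101011 → 3-byte char (#7). Advance 3.
Byte at offset 24: 0xDF = 11011111 → 2-byte char (#8). Advance 2.
Byte at offset 26: 0xE0 = 11100000 → 3-byte char (#9). Advance 3.
Byte at offset 29: 0xF2 = 11110010 → 4-byte char (#10). Advance 4.
Reached end at offset 33 after 10 code points.

10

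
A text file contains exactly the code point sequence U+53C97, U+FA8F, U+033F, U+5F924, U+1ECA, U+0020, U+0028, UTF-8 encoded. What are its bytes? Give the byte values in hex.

U+53C97: 4-byte form → F1 93 B2 97.
U+FA8F: 3-byte form → EF AA 8F.
U+033F: 2-byte form → CC BF.
U+5F924: 4-byte form → F1 9F A4 A4.
U+1ECA: 3-byte form → E1 BB 8A.
U+0020: 1-byte form → 20.
U+0028: 1-byte form → 28.
Concatenated (18 bytes): F1 93 B2 97 EF AA 8F CC BF F1 9F A4 A4 E1 BB 8A 20 28.

F1 93 B2 97 EF AA 8F CC BF F1 9F A4 A4 E1 BB 8A 20 28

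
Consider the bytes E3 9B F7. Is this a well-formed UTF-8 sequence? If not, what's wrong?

Leading byte 0xE3 = 11100011 → 3-byte form.
Byte 3 is 0xF7 = 11110111, which is not 10xxxxxx — expected a continuation byte.

invalid (non-continuation byte where continuation expected)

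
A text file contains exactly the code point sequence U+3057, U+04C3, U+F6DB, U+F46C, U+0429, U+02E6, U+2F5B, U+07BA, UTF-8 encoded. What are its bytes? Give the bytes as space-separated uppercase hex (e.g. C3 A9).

E3 81 97 D3 83 EF 9B 9B EF 91 AC D0 A9 CB A6 E2 BD 9B DE BA

U+3057: 3-byte form → E3 81 97.
U+04C3: 2-byte form → D3 83.
U+F6DB: 3-byte form → EF 9B 9B.
U+F46C: 3-byte form → EF 91 AC.
U+0429: 2-byte form → D0 A9.
U+02E6: 2-byte form → CB A6.
U+2F5B: 3-byte form → E2 BD 9B.
U+07BA: 2-byte form → DE BA.
Concatenated (20 bytes): E3 81 97 D3 83 EF 9B 9B EF 91 AC D0 A9 CB A6 E2 BD 9B DE BA.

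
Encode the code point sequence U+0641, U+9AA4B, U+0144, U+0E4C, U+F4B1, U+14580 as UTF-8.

U+0641: 2-byte form → D9 81.
U+9AA4B: 4-byte form → F2 9A A9 8B.
U+0144: 2-byte form → C5 84.
U+0E4C: 3-byte form → E0 B9 8C.
U+F4B1: 3-byte form → EF 92 B1.
U+14580: 4-byte form → F0 94 96 80.
Concatenated (18 bytes): D9 81 F2 9A A9 8B C5 84 E0 B9 8C EF 92 B1 F0 94 96 80.

D9 81 F2 9A A9 8B C5 84 E0 B9 8C EF 92 B1 F0 94 96 80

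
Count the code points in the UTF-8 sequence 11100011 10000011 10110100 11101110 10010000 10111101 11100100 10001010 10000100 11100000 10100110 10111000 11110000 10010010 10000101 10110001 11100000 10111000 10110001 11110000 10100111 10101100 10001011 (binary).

Byte at offset 0: 0xE3 = 11100011 → 3-byte char (#1). Advance 3.
Byte at offset 3: 0xEE = 11101110 → 3-byte char (#2). Advance 3.
Byte at offset 6: 0xE4 = 11100100 → 3-byte char (#3). Advance 3.
Byte at offset 9: 0xE0 = 11100000 → 3-byte char (#4). Advance 3.
Byte at offset 12: 0xF0 = 11110000 → 4-byte char (#5). Advance 4.
Byte at offset 16: 0xE0 = 11100000 → 3-byte char (#6). Advance 3.
Byte at offset 19: 0xF0 = 11110000 → 4-byte char (#7). Advance 4.
Reached end at offset 23 after 7 code points.

7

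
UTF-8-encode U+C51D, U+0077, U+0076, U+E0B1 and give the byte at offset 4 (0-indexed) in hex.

U+C51D → 3-byte form EC 94 9D at offsets 0–2.
U+0077 → 1-byte form 77 at offsets 3–3.
U+0076 → 1-byte form 76 at offsets 4–4.
Offset 4 falls in char 3's range; it's byte 1 of 76 = 0x76.

0x76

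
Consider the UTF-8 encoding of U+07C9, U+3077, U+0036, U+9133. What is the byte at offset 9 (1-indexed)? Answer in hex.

0xB3

1-indexed offset 9 is 0-indexed offset 8.
U+07C9 → 2-byte form DF 89 at offsets 0–1.
U+3077 → 3-byte form E3 81 B7 at offsets 2–4.
U+0036 → 1-byte form 36 at offsets 5–5.
U+9133 → 3-byte form E9 84 B3 at offsets 6–8.
Offset 8 falls in char 4's range; it's byte 3 of E9 84 B3 = 0xB3.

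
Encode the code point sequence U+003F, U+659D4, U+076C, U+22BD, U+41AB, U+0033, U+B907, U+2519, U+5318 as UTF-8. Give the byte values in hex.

3F F1 A5 A7 94 DD AC E2 8A BD E4 86 AB 33 EB A4 87 E2 94 99 E5 8C 98

U+003F: 1-byte form → 3F.
U+659D4: 4-byte form → F1 A5 A7 94.
U+076C: 2-byte form → DD AC.
U+22BD: 3-byte form → E2 8A BD.
U+41AB: 3-byte form → E4 86 AB.
U+0033: 1-byte form → 33.
U+B907: 3-byte form → EB A4 87.
U+2519: 3-byte form → E2 94 99.
U+5318: 3-byte form → E5 8C 98.
Concatenated (23 bytes): 3F F1 A5 A7 94 DD AC E2 8A BD E4 86 AB 33 EB A4 87 E2 94 99 E5 8C 98.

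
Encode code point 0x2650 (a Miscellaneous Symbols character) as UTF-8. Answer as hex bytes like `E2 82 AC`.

E2 99 90

U+2650 = 0x2650 = 9808 decimal. In range U+0800–U+FFFF → 3-byte form: 1110xxxx 10xxxxxx 10xxxxxx.
Binary (16 bits): 0010011001010000.
Split 4+6+6: 0010 | 011001 | 010000.
Byte 1: 11100010 = 0xE2.
Byte 2: 10011001 = 0x99.
Byte 3: 10010000 = 0x90.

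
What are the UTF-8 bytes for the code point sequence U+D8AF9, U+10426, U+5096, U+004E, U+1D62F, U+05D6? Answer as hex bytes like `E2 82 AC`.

U+D8AF9: 4-byte form → F3 98 AB B9.
U+10426: 4-byte form → F0 90 90 A6.
U+5096: 3-byte form → E5 82 96.
U+004E: 1-byte form → 4E.
U+1D62F: 4-byte form → F0 9D 98 AF.
U+05D6: 2-byte form → D7 96.
Concatenated (18 bytes): F3 98 AB B9 F0 90 90 A6 E5 82 96 4E F0 9D 98 AF D7 96.

F3 98 AB B9 F0 90 90 A6 E5 82 96 4E F0 9D 98 AF D7 96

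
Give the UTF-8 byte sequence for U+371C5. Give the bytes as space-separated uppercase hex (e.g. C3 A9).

U+371C5 = 0x371C5 = 225733 decimal. In range U+10000–U+10FFFF → 4-byte form: 11110xxx 10xxxxxx 10xxxxxx 10xxxxxx.
Binary (21 bits): 000110111000111000101.
Split 3+6+6+6: 000 | 110111 | 000111 | 000101.
Byte 1: 11110000 = 0xF0.
Byte 2: 10110111 = 0xB7.
Byte 3: 10000111 = 0x87.
Byte 4: 10000101 = 0x85.

F0 B7 87 85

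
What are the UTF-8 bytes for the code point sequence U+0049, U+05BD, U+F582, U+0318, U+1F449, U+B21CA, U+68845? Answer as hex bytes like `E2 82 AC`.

49 D6 BD EF 96 82 CC 98 F0 9F 91 89 F2 B2 87 8A F1 A8 A1 85

U+0049: 1-byte form → 49.
U+05BD: 2-byte form → D6 BD.
U+F582: 3-byte form → EF 96 82.
U+0318: 2-byte form → CC 98.
U+1F449: 4-byte form → F0 9F 91 89.
U+B21CA: 4-byte form → F2 B2 87 8A.
U+68845: 4-byte form → F1 A8 A1 85.
Concatenated (20 bytes): 49 D6 BD EF 96 82 CC 98 F0 9F 91 89 F2 B2 87 8A F1 A8 A1 85.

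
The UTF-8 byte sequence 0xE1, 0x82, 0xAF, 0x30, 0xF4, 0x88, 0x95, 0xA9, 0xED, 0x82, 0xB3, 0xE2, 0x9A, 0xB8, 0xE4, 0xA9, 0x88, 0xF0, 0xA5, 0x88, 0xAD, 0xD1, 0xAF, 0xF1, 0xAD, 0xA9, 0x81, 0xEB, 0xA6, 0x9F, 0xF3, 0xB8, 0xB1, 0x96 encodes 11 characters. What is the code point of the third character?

U+108569

Offset 0: leading byte 0xE1 = 11100001 → 3-byte char #1 = E1 82 AF.
Offset 3: leading byte 0x30 = 00110000 → 1-byte char #2 = 30.
Offset 4: leading byte 0xF4 = 11110100 → 4-byte char #3 = F4 88 95 A9.
Leading byte 0xF4 = 11110100 matches 11110xxx → 4-byte sequence.
Byte 1: 0xF4 = 11110100, payload 100 (3 bits).
Byte 2: 0x88 = 10001000 (10xxxxxx ✓), payload 001000.
Byte 3: 0x95 = 10010101 (10xxxxxx ✓), payload 010101.
Byte 4: 0xA9 = 10101001 (10xxxxxx ✓), payload 101001.
Concatenate: 100001000010101101001 = 0x108569 (21 bits → U+108569).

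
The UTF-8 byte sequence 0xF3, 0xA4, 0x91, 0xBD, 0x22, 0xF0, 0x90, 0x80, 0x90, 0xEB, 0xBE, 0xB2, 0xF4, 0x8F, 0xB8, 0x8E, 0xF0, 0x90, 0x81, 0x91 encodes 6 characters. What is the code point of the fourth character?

Offset 0: leading byte 0xF3 = 11110011 → 4-byte char #1 = F3 A4 91 BD.
Offset 4: leading byte 0x22 = 00100010 → 1-byte char #2 = 22.
Offset 5: leading byte 0xF0 = 11110000 → 4-byte char #3 = F0 90 80 90.
Offset 9: leading byte 0xEB = 11101011 → 3-byte char #4 = EB BE B2.
Leading byte 0xEB = 11101011 matches 1110xxxx → 3-byte sequence.
Byte 1: 0xEB = 11101011, payload 1011 (4 bits).
Byte 2: 0xBE = 10111110 (10xxxxxx ✓), payload 111110.
Byte 3: 0xB2 = 10110010 (10xxxxxx ✓), payload 110010.
Concatenate: 1011111110110010 = 0xBFB2 (16 bits → U+BFB2).

U+BFB2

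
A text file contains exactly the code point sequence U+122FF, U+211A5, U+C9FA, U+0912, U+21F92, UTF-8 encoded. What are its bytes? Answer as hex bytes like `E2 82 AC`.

U+122FF: 4-byte form → F0 92 8B BF.
U+211A5: 4-byte form → F0 A1 86 A5.
U+C9FA: 3-byte form → EC A7 BA.
U+0912: 3-byte form → E0 A4 92.
U+21F92: 4-byte form → F0 A1 BE 92.
Concatenated (18 bytes): F0 92 8B BF F0 A1 86 A5 EC A7 BA E0 A4 92 F0 A1 BE 92.

F0 92 8B BF F0 A1 86 A5 EC A7 BA E0 A4 92 F0 A1 BE 92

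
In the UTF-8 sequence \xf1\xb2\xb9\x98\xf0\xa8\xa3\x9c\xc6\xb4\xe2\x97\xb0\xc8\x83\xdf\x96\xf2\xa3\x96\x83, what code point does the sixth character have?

Offset 0: leading byte 0xF1 = 11110001 → 4-byte char #1 = F1 B2 B9 98.
Offset 4: leading byte 0xF0 = 11110000 → 4-byte char #2 = F0 A8 A3 9C.
Offset 8: leading byte 0xC6 = 11000110 → 2-byte char #3 = C6 B4.
Offset 10: leading byte 0xE2 = 11100010 → 3-byte char #4 = E2 97 B0.
Offset 13: leading byte 0xC8 = 11001000 → 2-byte char #5 = C8 83.
Offset 15: leading byte 0xDF = 11011111 → 2-byte char #6 = DF 96.
Leading byte 0xDF = 11011111 matches 110xxxxx → 2-byte sequence.
Byte 1: 0xDF = 11011111, payload 11111 (5 bits).
Byte 2: 0x96 = 10010110 (10xxxxxx ✓), payload 010110.
Concatenate: 11111010110 = 0x7D6 (11 bits → U+07D6).

U+07D6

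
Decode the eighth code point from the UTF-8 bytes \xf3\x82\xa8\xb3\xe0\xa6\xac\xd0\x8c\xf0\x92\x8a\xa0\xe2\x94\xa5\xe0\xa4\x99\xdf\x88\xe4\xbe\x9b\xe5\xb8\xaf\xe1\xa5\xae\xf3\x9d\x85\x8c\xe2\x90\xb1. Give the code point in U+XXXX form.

Offset 0: leading byte 0xF3 = 11110011 → 4-byte char #1 = F3 82 A8 B3.
Offset 4: leading byte 0xE0 = 11100000 → 3-byte char #2 = E0 A6 AC.
Offset 7: leading byte 0xD0 = 11010000 → 2-byte char #3 = D0 8C.
Offset 9: leading byte 0xF0 = 11110000 → 4-byte char #4 = F0 92 8A A0.
Offset 13: leading byte 0xE2 = 11100010 → 3-byte char #5 = E2 94 A5.
Offset 16: leading byte 0xE0 = 11100000 → 3-byte char #6 = E0 A4 99.
Offset 19: leading byte 0xDF = 11011111 → 2-byte char #7 = DF 88.
Offset 21: leading byte 0xE4 = 11100100 → 3-byte char #8 = E4 BE 9B.
Leading byte 0xE4 = 11100100 matches 1110xxxx → 3-byte sequence.
Byte 1: 0xE4 = 11100100, payload 0100 (4 bits).
Byte 2: 0xBE = 10111110 (10xxxxxx ✓), payload 111110.
Byte 3: 0x9B = 10011011 (10xxxxxx ✓), payload 011011.
Concatenate: 0100111110011011 = 0x4F9B (16 bits → U+4F9B).

U+4F9B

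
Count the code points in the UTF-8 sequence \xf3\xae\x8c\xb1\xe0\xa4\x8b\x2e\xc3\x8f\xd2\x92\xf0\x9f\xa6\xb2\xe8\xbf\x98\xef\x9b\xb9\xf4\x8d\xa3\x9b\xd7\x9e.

10

Byte at offset 0: 0xF3 = 11110011 → 4-byte char (#1). Advance 4.
Byte at offset 4: 0xE0 = 11100000 → 3-byte char (#2). Advance 3.
Byte at offset 7: 0x2E = 00101110 → 1-byte char (#3). Advance 1.
Byte at offset 8: 0xC3 = 11000011 → 2-byte char (#4). Advance 2.
Byte at offset 10: 0xD2 = 11010010 → 2-byte char (#5). Advance 2.
Byte at offset 12: 0xF0 = 11110000 → 4-byte char (#6). Advance 4.
Byte at offset 16: 0xE8 = 11101000 → 3-byte char (#7). Advance 3.
Byte at offset 19: 0xEF = 11101111 → 3-byte char (#8). Advance 3.
Byte at offset 22: 0xF4 = 11110100 → 4-byte char (#9). Advance 4.
Byte at offset 26: 0xD7 = 11010111 → 2-byte char (#10). Advance 2.
Reached end at offset 28 after 10 code points.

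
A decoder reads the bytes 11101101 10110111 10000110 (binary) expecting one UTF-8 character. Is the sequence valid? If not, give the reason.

Structurally a 3-byte sequence; payload = 0xDDC6.
But 0xDDC6 is in U+D800–U+DFFF, the surrogate range. Surrogates are not Unicode scalar values and are forbidden in UTF-8.

invalid (encodes a surrogate (U+D800–U+DFFF))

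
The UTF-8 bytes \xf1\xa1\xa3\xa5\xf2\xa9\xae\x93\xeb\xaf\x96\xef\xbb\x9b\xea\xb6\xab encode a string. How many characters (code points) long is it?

Byte at offset 0: 0xF1 = 11110001 → 4-byte char (#1). Advance 4.
Byte at offset 4: 0xF2 = 11110010 → 4-byte char (#2). Advance 4.
Byte at offset 8: 0xEB = 11101011 → 3-byte char (#3). Advance 3.
Byte at offset 11: 0xEF = 11101111 → 3-byte char (#4). Advance 3.
Byte at offset 14: 0xEA = 11101010 → 3-byte char (#5). Advance 3.
Reached end at offset 17 after 5 code points.

5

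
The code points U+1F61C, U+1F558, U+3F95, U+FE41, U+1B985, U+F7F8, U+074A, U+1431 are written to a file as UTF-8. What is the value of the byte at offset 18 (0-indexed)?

0xEF

U+1F61C → 4-byte form F0 9F 98 9C at offsets 0–3.
U+1F558 → 4-byte form F0 9F 95 98 at offsets 4–7.
U+3F95 → 3-byte form E3 BE 95 at offsets 8–10.
U+FE41 → 3-byte form EF B9 81 at offsets 11–13.
U+1B985 → 4-byte form F0 9B A6 85 at offsets 14–17.
U+F7F8 → 3-byte form EF 9F B8 at offsets 18–20.
Offset 18 falls in char 6's range; it's byte 1 of EF 9F B8 = 0xEF.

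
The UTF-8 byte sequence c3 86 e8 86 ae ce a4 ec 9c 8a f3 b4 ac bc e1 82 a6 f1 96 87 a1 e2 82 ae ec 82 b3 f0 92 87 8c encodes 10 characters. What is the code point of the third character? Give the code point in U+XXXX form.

Offset 0: leading byte 0xC3 = 11000011 → 2-byte char #1 = C3 86.
Offset 2: leading byte 0xE8 = 11101000 → 3-byte char #2 = E8 86 AE.
Offset 5: leading byte 0xCE = 11001110 → 2-byte char #3 = CE A4.
Leading byte 0xCE = 11001110 matches 110xxxxx → 2-byte sequence.
Byte 1: 0xCE = 11001110, payload 01110 (5 bits).
Byte 2: 0xA4 = 10100100 (10xxxxxx ✓), payload 100100.
Concatenate: 01110100100 = 0x3A4 (11 bits → U+03A4).

U+03A4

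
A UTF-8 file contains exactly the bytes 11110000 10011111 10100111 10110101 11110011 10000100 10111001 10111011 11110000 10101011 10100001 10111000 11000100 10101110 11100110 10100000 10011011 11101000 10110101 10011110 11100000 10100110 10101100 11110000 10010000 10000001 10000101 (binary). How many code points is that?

8

Byte at offset 0: 0xF0 = 11110000 → 4-byte char (#1). Advance 4.
Byte at offset 4: 0xF3 = 11110011 → 4-byte char (#2). Advance 4.
Byte at offset 8: 0xF0 = 11110000 → 4-byte char (#3). Advance 4.
Byte at offset 12: 0xC4 = 11000100 → 2-byte char (#4). Advance 2.
Byte at offset 14: 0xE6 = 11100110 → 3-byte char (#5). Advance 3.
Byte at offset 17: 0xE8 = 11101000 → 3-byte char (#6). Advance 3.
Byte at offset 20: 0xE0 = 11100000 → 3-byte char (#7). Advance 3.
Byte at offset 23: 0xF0 = 11110000 → 4-byte char (#8). Advance 4.
Reached end at offset 27 after 8 code points.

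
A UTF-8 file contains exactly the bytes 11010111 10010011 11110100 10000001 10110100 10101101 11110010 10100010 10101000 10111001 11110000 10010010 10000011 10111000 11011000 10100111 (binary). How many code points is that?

5

Byte at offset 0: 0xD7 = 11010111 → 2-byte char (#1). Advance 2.
Byte at offset 2: 0xF4 = 11110100 → 4-byte char (#2). Advance 4.
Byte at offset 6: 0xF2 = 11110010 → 4-byte char (#3). Advance 4.
Byte at offset 10: 0xF0 = 11110000 → 4-byte char (#4). Advance 4.
Byte at offset 14: 0xD8 = 11011000 → 2-byte char (#5). Advance 2.
Reached end at offset 16 after 5 code points.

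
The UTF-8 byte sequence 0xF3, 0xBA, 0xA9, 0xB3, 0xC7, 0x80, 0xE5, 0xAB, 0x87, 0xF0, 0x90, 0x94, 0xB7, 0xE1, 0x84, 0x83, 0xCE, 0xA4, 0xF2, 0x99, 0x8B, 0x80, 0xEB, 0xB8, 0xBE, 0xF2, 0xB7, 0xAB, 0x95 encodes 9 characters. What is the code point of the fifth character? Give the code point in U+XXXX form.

U+1103

Offset 0: leading byte 0xF3 = 11110011 → 4-byte char #1 = F3 BA A9 B3.
Offset 4: leading byte 0xC7 = 11000111 → 2-byte char #2 = C7 80.
Offset 6: leading byte 0xE5 = 11100101 → 3-byte char #3 = E5 AB 87.
Offset 9: leading byte 0xF0 = 11110000 → 4-byte char #4 = F0 90 94 B7.
Offset 13: leading byte 0xE1 = 11100001 → 3-byte char #5 = E1 84 83.
Leading byte 0xE1 = 11100001 matches 1110xxxx → 3-byte sequence.
Byte 1: 0xE1 = 11100001, payload 0001 (4 bits).
Byte 2: 0x84 = 10000100 (10xxxxxx ✓), payload 000100.
Byte 3: 0x83 = 10000011 (10xxxxxx ✓), payload 000011.
Concatenate: 0001000100000011 = 0x1103 (16 bits → U+1103).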